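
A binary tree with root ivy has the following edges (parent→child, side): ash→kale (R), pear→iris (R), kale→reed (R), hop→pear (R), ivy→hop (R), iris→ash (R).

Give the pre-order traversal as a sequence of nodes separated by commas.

ivy, hop, pear, iris, ash, kale, reed

Pre-order visits the node, then its left subtree, then its right subtree.
Visit ivy.
At ivy: no left child.
At ivy: go right to hop.
  Visit hop.
  At hop: no left child.
  At hop: go right to pear.
    Visit pear.
    At pear: no left child.
    At pear: go right to iris.
      Visit iris.
      At iris: no left child.
      At iris: go right to ash.
        Visit ash.
        At ash: no left child.
        At ash: go right to kale.
          Visit kale.
          At kale: no left child.
          At kale: go right to reed.
            reed is a leaf — visit reed.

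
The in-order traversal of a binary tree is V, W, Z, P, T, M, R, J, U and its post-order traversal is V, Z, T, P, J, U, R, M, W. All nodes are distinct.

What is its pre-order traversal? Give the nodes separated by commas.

The last element of post-order is the root; it splits in-order into left and right subtrees.
Root W: left subtree has 1 node {V}, right has 7 {Z, P, T, M, R, J, U}.
  Root M: left subtree has 3 nodes {Z, P, T}, right has 3 {R, J, U}.
    Root P: left subtree has 1 node {Z}, right has 1 {T}.
    Root R: left subtree has 0 nodes { }, right has 2 {J, U}.
      Root U: left subtree has 1 node {J}, right has 0 { }.

W, V, M, P, Z, T, R, U, J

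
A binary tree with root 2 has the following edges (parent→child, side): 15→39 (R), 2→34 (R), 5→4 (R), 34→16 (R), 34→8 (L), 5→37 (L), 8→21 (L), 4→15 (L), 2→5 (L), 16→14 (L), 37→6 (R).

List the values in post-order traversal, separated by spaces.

Post-order visits the left subtree, then the right subtree, then the node.
At 2: go left to 5.
  At 5: go left to 37.
    At 37: no left child.
    At 37: go right to 6.
      6 is a leaf — visit 6.
    Visit 37.
  At 5: go right to 4.
    At 4: go left to 15.
      At 15: no left child.
      At 15: go right to 39.
        39 is a leaf — visit 39.
      Visit 15.
    At 4: no right child.
    Visit 4.
  Visit 5.
At 2: go right to 34.
  At 34: go left to 8.
    At 8: go left to 21.
      21 is a leaf — visit 21.
    At 8: no right child.
    Visit 8.
  At 34: go right to 16.
    At 16: go left to 14.
      14 is a leaf — visit 14.
    At 16: no right child.
    Visit 16.
  Visit 34.
Visit 2.

6 37 39 15 4 5 21 8 14 16 34 2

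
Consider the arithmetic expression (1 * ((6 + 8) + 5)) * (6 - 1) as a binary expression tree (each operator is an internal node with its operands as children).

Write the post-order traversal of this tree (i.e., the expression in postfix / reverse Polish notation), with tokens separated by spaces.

Post-order on an expression tree gives postfix notation: for each operator, emit left operand, right operand, then the operator.

1 6 8 + 5 + * 6 1 - *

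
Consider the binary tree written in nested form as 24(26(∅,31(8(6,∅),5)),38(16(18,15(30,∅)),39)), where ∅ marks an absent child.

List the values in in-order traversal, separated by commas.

26, 6, 8, 31, 5, 24, 18, 16, 30, 15, 38, 39

In-order visits the left subtree, then the node, then the right subtree.
At 24: go left to 26.
  At 26: no left child.
  Visit 26.
  At 26: go right to 31.
    At 31: go left to 8.
      At 8: go left to 6.
        6 is a leaf — visit 6.
      Visit 8.
      At 8: no right child.
    Visit 31.
    At 31: go right to 5.
      5 is a leaf — visit 5.
Visit 24.
At 24: go right to 38.
  At 38: go left to 16.
    At 16: go left to 18.
      18 is a leaf — visit 18.
    Visit 16.
    At 16: go right to 15.
      At 15: go left to 30.
        30 is a leaf — visit 30.
      Visit 15.
      At 15: no right child.
  Visit 38.
  At 38: go right to 39.
    39 is a leaf — visit 39.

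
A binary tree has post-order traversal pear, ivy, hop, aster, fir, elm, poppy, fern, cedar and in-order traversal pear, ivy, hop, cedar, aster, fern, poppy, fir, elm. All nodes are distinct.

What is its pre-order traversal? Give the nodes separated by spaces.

cedar hop ivy pear fern aster poppy elm fir

The last element of post-order is the root; it splits in-order into left and right subtrees.
Root cedar: left subtree has 3 nodes {pear, ivy, hop}, right has 5 {aster, fern, poppy, fir, elm}.
  Root hop: left subtree has 2 nodes {pear, ivy}, right has 0 { }.
    Root ivy: left subtree has 1 node {pear}, right has 0 { }.
  Root fern: left subtree has 1 node {aster}, right has 3 {poppy, fir, elm}.
    Root poppy: left subtree has 0 nodes { }, right has 2 {fir, elm}.
      Root elm: left subtree has 1 node {fir}, right has 0 { }.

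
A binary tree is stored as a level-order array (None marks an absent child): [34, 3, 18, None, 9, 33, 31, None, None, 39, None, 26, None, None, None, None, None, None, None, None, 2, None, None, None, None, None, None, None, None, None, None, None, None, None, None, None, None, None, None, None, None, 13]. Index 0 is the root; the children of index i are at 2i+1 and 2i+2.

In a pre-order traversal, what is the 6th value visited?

13

Pre-order visits the node, then its left subtree, then its right subtree.
Visit 34.
At 34: go left to 3.
  Visit 3.
  At 3: no left child.
  At 3: go right to 9.
    Visit 9.
    At 9: go left to 39.
      Visit 39.
      At 39: no left child.
      At 39: go right to 2.
        Visit 2.
        At 2: go left to 13.
          13 is a leaf — visit 13.
        At 2: no right child.
    At 9: no right child.
At 34: go right to 18.
  Visit 18.
  At 18: go left to 33.
    Visit 33.
    At 33: go left to 26.
      26 is a leaf — visit 26.
    At 33: no right child.
  At 18: go right to 31.
    31 is a leaf — visit 31.
Full pre-order sequence: 34, 3, 9, 39, 2, 13, 18, 33, 26, 31.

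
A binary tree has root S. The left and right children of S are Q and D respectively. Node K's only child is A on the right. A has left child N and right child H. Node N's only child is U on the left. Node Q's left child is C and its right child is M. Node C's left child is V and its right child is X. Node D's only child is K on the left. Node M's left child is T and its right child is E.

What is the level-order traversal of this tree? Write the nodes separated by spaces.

Level-order visits nodes level by level from the root, left to right within each level.
Level 0: S
Level 1: Q, D
Level 2: C, M, K
Level 3: V, X, T, E, A
Level 4: N, H
Level 5: U

S Q D C M K V X T E A N H U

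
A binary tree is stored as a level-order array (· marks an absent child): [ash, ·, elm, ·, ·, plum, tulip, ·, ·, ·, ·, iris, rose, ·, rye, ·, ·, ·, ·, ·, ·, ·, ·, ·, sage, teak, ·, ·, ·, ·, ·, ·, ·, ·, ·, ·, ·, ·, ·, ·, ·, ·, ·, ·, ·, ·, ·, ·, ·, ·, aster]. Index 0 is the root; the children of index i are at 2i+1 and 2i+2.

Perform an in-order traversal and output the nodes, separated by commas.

ash, iris, sage, aster, plum, teak, rose, elm, tulip, rye

In-order visits the left subtree, then the node, then the right subtree.
At ash: no left child.
Visit ash.
At ash: go right to elm.
  At elm: go left to plum.
    At plum: go left to iris.
      At iris: no left child.
      Visit iris.
      At iris: go right to sage.
        At sage: no left child.
        Visit sage.
        At sage: go right to aster.
          aster is a leaf — visit aster.
    Visit plum.
    At plum: go right to rose.
      At rose: go left to teak.
        teak is a leaf — visit teak.
      Visit rose.
      At rose: no right child.
  Visit elm.
  At elm: go right to tulip.
    At tulip: no left child.
    Visit tulip.
    At tulip: go right to rye.
      rye is a leaf — visit rye.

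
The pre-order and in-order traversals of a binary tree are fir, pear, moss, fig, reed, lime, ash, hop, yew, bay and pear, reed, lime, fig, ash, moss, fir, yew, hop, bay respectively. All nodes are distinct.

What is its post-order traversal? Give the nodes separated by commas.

The first element of pre-order is the root; it splits in-order into left and right subtrees.
Root fir: left subtree has 6 nodes {pear, reed, lime, fig, ash, moss}, right has 3 {yew, hop, bay}.
  Root pear: left subtree has 0 nodes { }, right has 5 {reed, lime, fig, ash, moss}.
    Root moss: left subtree has 4 nodes {reed, lime, fig, ash}, right has 0 { }.
      Root fig: left subtree has 2 nodes {reed, lime}, right has 1 {ash}.
        Root reed: left subtree has 0 nodes { }, right has 1 {lime}.
  Root hop: left subtree has 1 node {yew}, right has 1 {bay}.

lime, reed, ash, fig, moss, pear, yew, bay, hop, fir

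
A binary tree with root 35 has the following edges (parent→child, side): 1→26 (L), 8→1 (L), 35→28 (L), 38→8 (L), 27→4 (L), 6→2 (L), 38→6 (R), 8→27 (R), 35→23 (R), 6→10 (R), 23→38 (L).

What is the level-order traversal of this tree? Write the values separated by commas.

35, 28, 23, 38, 8, 6, 1, 27, 2, 10, 26, 4

Level-order visits nodes level by level from the root, left to right within each level.
Level 0: 35
Level 1: 28, 23
Level 2: 38
Level 3: 8, 6
Level 4: 1, 27, 2, 10
Level 5: 26, 4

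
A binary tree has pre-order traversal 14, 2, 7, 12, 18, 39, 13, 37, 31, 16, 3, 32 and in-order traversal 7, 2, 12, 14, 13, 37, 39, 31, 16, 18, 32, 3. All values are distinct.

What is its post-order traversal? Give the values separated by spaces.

7 12 2 37 13 16 31 39 32 3 18 14

The first element of pre-order is the root; it splits in-order into left and right subtrees.
Root 14: left subtree has 3 nodes {7, 2, 12}, right has 8 {13, 37, 39, 31, 16, 18, 32, 3}.
  Root 2: left subtree has 1 node {7}, right has 1 {12}.
  Root 18: left subtree has 5 nodes {13, 37, 39, 31, 16}, right has 2 {32, 3}.
    Root 39: left subtree has 2 nodes {13, 37}, right has 2 {31, 16}.
      Root 13: left subtree has 0 nodes { }, right has 1 {37}.
      Root 31: left subtree has 0 nodes { }, right has 1 {16}.
    Root 3: left subtree has 1 node {32}, right has 0 { }.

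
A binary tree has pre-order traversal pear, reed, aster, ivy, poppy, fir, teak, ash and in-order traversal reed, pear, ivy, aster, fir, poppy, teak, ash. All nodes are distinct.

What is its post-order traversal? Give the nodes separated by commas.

reed, ivy, fir, ash, teak, poppy, aster, pear

The first element of pre-order is the root; it splits in-order into left and right subtrees.
Root pear: left subtree has 1 node {reed}, right has 6 {ivy, aster, fir, poppy, teak, ash}.
  Root aster: left subtree has 1 node {ivy}, right has 4 {fir, poppy, teak, ash}.
    Root poppy: left subtree has 1 node {fir}, right has 2 {teak, ash}.
      Root teak: left subtree has 0 nodes { }, right has 1 {ash}.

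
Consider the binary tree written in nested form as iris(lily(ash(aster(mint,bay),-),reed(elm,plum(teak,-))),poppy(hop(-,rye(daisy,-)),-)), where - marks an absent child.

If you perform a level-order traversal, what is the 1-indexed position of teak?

Level-order visits nodes level by level from the root, left to right within each level.
Level 0: iris
Level 1: lily, poppy
Level 2: ash, reed, hop
Level 3: aster, elm, plum, rye
Level 4: mint, bay, teak, daisy
Full level-order sequence: iris, lily, poppy, ash, reed, hop, aster, elm, plum, rye, mint, bay, teak, daisy.

13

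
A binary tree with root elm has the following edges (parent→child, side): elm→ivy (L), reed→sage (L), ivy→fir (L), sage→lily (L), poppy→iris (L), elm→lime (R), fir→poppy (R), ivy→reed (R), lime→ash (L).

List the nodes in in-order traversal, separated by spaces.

In-order visits the left subtree, then the node, then the right subtree.
At elm: go left to ivy.
  At ivy: go left to fir.
    At fir: no left child.
    Visit fir.
    At fir: go right to poppy.
      At poppy: go left to iris.
        iris is a leaf — visit iris.
      Visit poppy.
      At poppy: no right child.
  Visit ivy.
  At ivy: go right to reed.
    At reed: go left to sage.
      At sage: go left to lily.
        lily is a leaf — visit lily.
      Visit sage.
      At sage: no right child.
    Visit reed.
    At reed: no right child.
Visit elm.
At elm: go right to lime.
  At lime: go left to ash.
    ash is a leaf — visit ash.
  Visit lime.
  At lime: no right child.

fir iris poppy ivy lily sage reed elm ash lime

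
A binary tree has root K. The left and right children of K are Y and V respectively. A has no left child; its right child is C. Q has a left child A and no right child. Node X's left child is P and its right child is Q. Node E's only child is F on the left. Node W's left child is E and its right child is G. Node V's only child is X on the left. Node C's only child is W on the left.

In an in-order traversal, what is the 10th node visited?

C

In-order visits the left subtree, then the node, then the right subtree.
At K: go left to Y.
  Y is a leaf — visit Y.
Visit K.
At K: go right to V.
  At V: go left to X.
    At X: go left to P.
      P is a leaf — visit P.
    Visit X.
    At X: go right to Q.
      At Q: go left to A.
        At A: no left child.
        Visit A.
        At A: go right to C.
          At C: go left to W.
            At W: go left to E.
              At E: go left to F.
                F is a leaf — visit F.
              Visit E.
              At E: no right child.
            Visit W.
            At W: go right to G.
              G is a leaf — visit G.
          Visit C.
          At C: no right child.
      Visit Q.
      At Q: no right child.
  Visit V.
  At V: no right child.
Full in-order sequence: Y, K, P, X, A, F, E, W, G, C, Q, V.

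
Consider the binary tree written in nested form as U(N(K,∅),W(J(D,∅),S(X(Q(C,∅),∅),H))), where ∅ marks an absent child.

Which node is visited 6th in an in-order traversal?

In-order visits the left subtree, then the node, then the right subtree.
At U: go left to N.
  At N: go left to K.
    K is a leaf — visit K.
  Visit N.
  At N: no right child.
Visit U.
At U: go right to W.
  At W: go left to J.
    At J: go left to D.
      D is a leaf — visit D.
    Visit J.
    At J: no right child.
  Visit W.
  At W: go right to S.
    At S: go left to X.
      At X: go left to Q.
        At Q: go left to C.
          C is a leaf — visit C.
        Visit Q.
        At Q: no right child.
      Visit X.
      At X: no right child.
    Visit S.
    At S: go right to H.
      H is a leaf — visit H.
Full in-order sequence: K, N, U, D, J, W, C, Q, X, S, H.

W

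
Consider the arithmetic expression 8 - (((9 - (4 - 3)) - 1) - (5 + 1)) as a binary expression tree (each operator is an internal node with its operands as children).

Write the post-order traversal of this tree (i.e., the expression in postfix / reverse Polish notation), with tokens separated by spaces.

8 9 4 3 - - 1 - 5 1 + - -

Post-order on an expression tree gives postfix notation: for each operator, emit left operand, right operand, then the operator.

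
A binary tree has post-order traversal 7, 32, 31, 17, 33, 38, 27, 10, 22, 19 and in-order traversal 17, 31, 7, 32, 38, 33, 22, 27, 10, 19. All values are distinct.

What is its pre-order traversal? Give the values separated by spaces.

The last element of post-order is the root; it splits in-order into left and right subtrees.
Root 19: left subtree has 9 nodes {17, 31, 7, 32, 38, 33, 22, 27, 10}, right has 0 { }.
  Root 22: left subtree has 6 nodes {17, 31, 7, 32, 38, 33}, right has 2 {27, 10}.
    Root 38: left subtree has 4 nodes {17, 31, 7, 32}, right has 1 {33}.
      Root 17: left subtree has 0 nodes { }, right has 3 {31, 7, 32}.
        Root 31: left subtree has 0 nodes { }, right has 2 {7, 32}.
          Root 32: left subtree has 1 node {7}, right has 0 { }.
    Root 10: left subtree has 1 node {27}, right has 0 { }.

19 22 38 17 31 32 7 33 10 27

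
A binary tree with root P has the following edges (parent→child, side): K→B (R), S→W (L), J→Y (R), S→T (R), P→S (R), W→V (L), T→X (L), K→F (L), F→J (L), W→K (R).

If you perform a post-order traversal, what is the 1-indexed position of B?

Post-order visits the left subtree, then the right subtree, then the node.
At P: no left child.
At P: go right to S.
  At S: go left to W.
    At W: go left to V.
      V is a leaf — visit V.
    At W: go right to K.
      At K: go left to F.
        At F: go left to J.
          At J: no left child.
          At J: go right to Y.
            Y is a leaf — visit Y.
          Visit J.
        At F: no right child.
        Visit F.
      At K: go right to B.
        B is a leaf — visit B.
      Visit K.
    Visit W.
  At S: go right to T.
    At T: go left to X.
      X is a leaf — visit X.
    At T: no right child.
    Visit T.
  Visit S.
Visit P.
Full post-order sequence: V, Y, J, F, B, K, W, X, T, S, P.

5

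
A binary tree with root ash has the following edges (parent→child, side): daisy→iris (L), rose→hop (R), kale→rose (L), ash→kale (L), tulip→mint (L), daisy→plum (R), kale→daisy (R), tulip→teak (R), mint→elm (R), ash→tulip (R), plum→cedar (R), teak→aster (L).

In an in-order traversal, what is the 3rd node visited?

In-order visits the left subtree, then the node, then the right subtree.
At ash: go left to kale.
  At kale: go left to rose.
    At rose: no left child.
    Visit rose.
    At rose: go right to hop.
      hop is a leaf — visit hop.
  Visit kale.
  At kale: go right to daisy.
    At daisy: go left to iris.
      iris is a leaf — visit iris.
    Visit daisy.
    At daisy: go right to plum.
      At plum: no left child.
      Visit plum.
      At plum: go right to cedar.
        cedar is a leaf — visit cedar.
Visit ash.
At ash: go right to tulip.
  At tulip: go left to mint.
    At mint: no left child.
    Visit mint.
    At mint: go right to elm.
      elm is a leaf — visit elm.
  Visit tulip.
  At tulip: go right to teak.
    At teak: go left to aster.
      aster is a leaf — visit aster.
    Visit teak.
    At teak: no right child.
Full in-order sequence: rose, hop, kale, iris, daisy, plum, cedar, ash, mint, elm, tulip, aster, teak.

kale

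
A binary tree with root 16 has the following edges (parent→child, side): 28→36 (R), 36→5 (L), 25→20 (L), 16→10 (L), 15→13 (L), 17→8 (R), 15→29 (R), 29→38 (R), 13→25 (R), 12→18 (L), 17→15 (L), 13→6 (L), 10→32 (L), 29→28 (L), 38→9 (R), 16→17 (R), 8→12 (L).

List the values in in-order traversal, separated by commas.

In-order visits the left subtree, then the node, then the right subtree.
At 16: go left to 10.
  At 10: go left to 32.
    32 is a leaf — visit 32.
  Visit 10.
  At 10: no right child.
Visit 16.
At 16: go right to 17.
  At 17: go left to 15.
    At 15: go left to 13.
      At 13: go left to 6.
        6 is a leaf — visit 6.
      Visit 13.
      At 13: go right to 25.
        At 25: go left to 20.
          20 is a leaf — visit 20.
        Visit 25.
        At 25: no right child.
    Visit 15.
    At 15: go right to 29.
      At 29: go left to 28.
        At 28: no left child.
        Visit 28.
        At 28: go right to 36.
          At 36: go left to 5.
            5 is a leaf — visit 5.
          Visit 36.
          At 36: no right child.
      Visit 29.
      At 29: go right to 38.
        At 38: no left child.
        Visit 38.
        At 38: go right to 9.
          9 is a leaf — visit 9.
  Visit 17.
  At 17: go right to 8.
    At 8: go left to 12.
      At 12: go left to 18.
        18 is a leaf — visit 18.
      Visit 12.
      At 12: no right child.
    Visit 8.
    At 8: no right child.

32, 10, 16, 6, 13, 20, 25, 15, 28, 5, 36, 29, 38, 9, 17, 18, 12, 8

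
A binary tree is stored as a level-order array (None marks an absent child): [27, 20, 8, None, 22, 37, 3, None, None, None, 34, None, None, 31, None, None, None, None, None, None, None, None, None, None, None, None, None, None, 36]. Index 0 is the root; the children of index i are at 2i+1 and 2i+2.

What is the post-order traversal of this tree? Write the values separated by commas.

Post-order visits the left subtree, then the right subtree, then the node.
At 27: go left to 20.
  At 20: no left child.
  At 20: go right to 22.
    At 22: no left child.
    At 22: go right to 34.
      34 is a leaf — visit 34.
    Visit 22.
  Visit 20.
At 27: go right to 8.
  At 8: go left to 37.
    37 is a leaf — visit 37.
  At 8: go right to 3.
    At 3: go left to 31.
      At 31: no left child.
      At 31: go right to 36.
        36 is a leaf — visit 36.
      Visit 31.
    At 3: no right child.
    Visit 3.
  Visit 8.
Visit 27.

34, 22, 20, 37, 36, 31, 3, 8, 27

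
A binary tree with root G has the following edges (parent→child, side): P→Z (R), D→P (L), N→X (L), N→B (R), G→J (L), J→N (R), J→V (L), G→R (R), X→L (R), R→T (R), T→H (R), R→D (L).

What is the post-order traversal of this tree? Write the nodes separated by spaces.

Post-order visits the left subtree, then the right subtree, then the node.
At G: go left to J.
  At J: go left to V.
    V is a leaf — visit V.
  At J: go right to N.
    At N: go left to X.
      At X: no left child.
      At X: go right to L.
        L is a leaf — visit L.
      Visit X.
    At N: go right to B.
      B is a leaf — visit B.
    Visit N.
  Visit J.
At G: go right to R.
  At R: go left to D.
    At D: go left to P.
      At P: no left child.
      At P: go right to Z.
        Z is a leaf — visit Z.
      Visit P.
    At D: no right child.
    Visit D.
  At R: go right to T.
    At T: no left child.
    At T: go right to H.
      H is a leaf — visit H.
    Visit T.
  Visit R.
Visit G.

V L X B N J Z P D H T R G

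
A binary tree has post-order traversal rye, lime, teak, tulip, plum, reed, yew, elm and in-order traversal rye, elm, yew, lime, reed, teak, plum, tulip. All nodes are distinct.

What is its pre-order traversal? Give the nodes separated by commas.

elm, rye, yew, reed, lime, plum, teak, tulip

The last element of post-order is the root; it splits in-order into left and right subtrees.
Root elm: left subtree has 1 node {rye}, right has 6 {yew, lime, reed, teak, plum, tulip}.
  Root yew: left subtree has 0 nodes { }, right has 5 {lime, reed, teak, plum, tulip}.
    Root reed: left subtree has 1 node {lime}, right has 3 {teak, plum, tulip}.
      Root plum: left subtree has 1 node {teak}, right has 1 {tulip}.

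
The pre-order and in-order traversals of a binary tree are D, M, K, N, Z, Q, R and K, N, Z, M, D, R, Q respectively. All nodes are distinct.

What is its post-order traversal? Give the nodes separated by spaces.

The first element of pre-order is the root; it splits in-order into left and right subtrees.
Root D: left subtree has 4 nodes {K, N, Z, M}, right has 2 {R, Q}.
  Root M: left subtree has 3 nodes {K, N, Z}, right has 0 { }.
    Root K: left subtree has 0 nodes { }, right has 2 {N, Z}.
      Root N: left subtree has 0 nodes { }, right has 1 {Z}.
  Root Q: left subtree has 1 node {R}, right has 0 { }.

Z N K M R Q D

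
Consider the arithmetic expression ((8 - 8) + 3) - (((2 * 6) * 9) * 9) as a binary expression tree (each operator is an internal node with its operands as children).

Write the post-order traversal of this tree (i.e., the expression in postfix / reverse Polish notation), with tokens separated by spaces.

8 8 - 3 + 2 6 * 9 * 9 * -

Post-order on an expression tree gives postfix notation: for each operator, emit left operand, right operand, then the operator.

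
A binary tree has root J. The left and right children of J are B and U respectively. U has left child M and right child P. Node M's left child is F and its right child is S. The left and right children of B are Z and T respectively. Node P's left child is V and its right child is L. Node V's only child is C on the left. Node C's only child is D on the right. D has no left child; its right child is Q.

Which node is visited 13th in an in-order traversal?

In-order visits the left subtree, then the node, then the right subtree.
At J: go left to B.
  At B: go left to Z.
    Z is a leaf — visit Z.
  Visit B.
  At B: go right to T.
    T is a leaf — visit T.
Visit J.
At J: go right to U.
  At U: go left to M.
    At M: go left to F.
      F is a leaf — visit F.
    Visit M.
    At M: go right to S.
      S is a leaf — visit S.
  Visit U.
  At U: go right to P.
    At P: go left to V.
      At V: go left to C.
        At C: no left child.
        Visit C.
        At C: go right to D.
          At D: no left child.
          Visit D.
          At D: go right to Q.
            Q is a leaf — visit Q.
      Visit V.
      At V: no right child.
    Visit P.
    At P: go right to L.
      L is a leaf — visit L.
Full in-order sequence: Z, B, T, J, F, M, S, U, C, D, Q, V, P, L.

P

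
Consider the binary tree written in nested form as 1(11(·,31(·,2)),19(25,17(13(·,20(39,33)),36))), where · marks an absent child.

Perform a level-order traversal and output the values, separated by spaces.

Level-order visits nodes level by level from the root, left to right within each level.
Level 0: 1
Level 1: 11, 19
Level 2: 31, 25, 17
Level 3: 2, 13, 36
Level 4: 20
Level 5: 39, 33

1 11 19 31 25 17 2 13 36 20 39 33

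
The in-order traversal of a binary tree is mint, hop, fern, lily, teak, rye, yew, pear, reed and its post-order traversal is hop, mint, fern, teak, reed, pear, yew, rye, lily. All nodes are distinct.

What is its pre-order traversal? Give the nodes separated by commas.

lily, fern, mint, hop, rye, teak, yew, pear, reed

The last element of post-order is the root; it splits in-order into left and right subtrees.
Root lily: left subtree has 3 nodes {mint, hop, fern}, right has 5 {teak, rye, yew, pear, reed}.
  Root fern: left subtree has 2 nodes {mint, hop}, right has 0 { }.
    Root mint: left subtree has 0 nodes { }, right has 1 {hop}.
  Root rye: left subtree has 1 node {teak}, right has 3 {yew, pear, reed}.
    Root yew: left subtree has 0 nodes { }, right has 2 {pear, reed}.
      Root pear: left subtree has 0 nodes { }, right has 1 {reed}.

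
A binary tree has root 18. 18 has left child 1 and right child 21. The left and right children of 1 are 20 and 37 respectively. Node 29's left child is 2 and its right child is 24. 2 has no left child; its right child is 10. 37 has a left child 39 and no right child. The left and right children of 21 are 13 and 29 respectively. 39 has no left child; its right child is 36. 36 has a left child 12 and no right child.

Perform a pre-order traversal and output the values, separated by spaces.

Pre-order visits the node, then its left subtree, then its right subtree.
Visit 18.
At 18: go left to 1.
  Visit 1.
  At 1: go left to 20.
    20 is a leaf — visit 20.
  At 1: go right to 37.
    Visit 37.
    At 37: go left to 39.
      Visit 39.
      At 39: no left child.
      At 39: go right to 36.
        Visit 36.
        At 36: go left to 12.
          12 is a leaf — visit 12.
        At 36: no right child.
    At 37: no right child.
At 18: go right to 21.
  Visit 21.
  At 21: go left to 13.
    13 is a leaf — visit 13.
  At 21: go right to 29.
    Visit 29.
    At 29: go left to 2.
      Visit 2.
      At 2: no left child.
      At 2: go right to 10.
        10 is a leaf — visit 10.
    At 29: go right to 24.
      24 is a leaf — visit 24.

18 1 20 37 39 36 12 21 13 29 2 10 24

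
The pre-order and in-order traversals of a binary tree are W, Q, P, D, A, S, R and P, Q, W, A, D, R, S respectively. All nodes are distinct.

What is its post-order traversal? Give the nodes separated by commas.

P, Q, A, R, S, D, W

The first element of pre-order is the root; it splits in-order into left and right subtrees.
Root W: left subtree has 2 nodes {P, Q}, right has 4 {A, D, R, S}.
  Root Q: left subtree has 1 node {P}, right has 0 { }.
  Root D: left subtree has 1 node {A}, right has 2 {R, S}.
    Root S: left subtree has 1 node {R}, right has 0 { }.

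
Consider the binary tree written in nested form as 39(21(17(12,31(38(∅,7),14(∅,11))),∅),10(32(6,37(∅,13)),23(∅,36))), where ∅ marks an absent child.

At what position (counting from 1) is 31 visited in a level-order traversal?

8

Level-order visits nodes level by level from the root, left to right within each level.
Level 0: 39
Level 1: 21, 10
Level 2: 17, 32, 23
Level 3: 12, 31, 6, 37, 36
Level 4: 38, 14, 13
Level 5: 7, 11
Full level-order sequence: 39, 21, 10, 17, 32, 23, 12, 31, 6, 37, 36, 38, 14, 13, 7, 11.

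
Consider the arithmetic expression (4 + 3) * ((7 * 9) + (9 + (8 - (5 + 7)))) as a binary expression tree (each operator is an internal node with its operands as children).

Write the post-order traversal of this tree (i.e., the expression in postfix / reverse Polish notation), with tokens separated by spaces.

4 3 + 7 9 * 9 8 5 7 + - + + *

Post-order on an expression tree gives postfix notation: for each operator, emit left operand, right operand, then the operator.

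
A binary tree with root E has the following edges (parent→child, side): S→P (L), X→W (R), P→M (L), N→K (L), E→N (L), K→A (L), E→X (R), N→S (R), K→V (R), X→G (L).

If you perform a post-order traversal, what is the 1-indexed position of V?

Post-order visits the left subtree, then the right subtree, then the node.
At E: go left to N.
  At N: go left to K.
    At K: go left to A.
      A is a leaf — visit A.
    At K: go right to V.
      V is a leaf — visit V.
    Visit K.
  At N: go right to S.
    At S: go left to P.
      At P: go left to M.
        M is a leaf — visit M.
      At P: no right child.
      Visit P.
    At S: no right child.
    Visit S.
  Visit N.
At E: go right to X.
  At X: go left to G.
    G is a leaf — visit G.
  At X: go right to W.
    W is a leaf — visit W.
  Visit X.
Visit E.
Full post-order sequence: A, V, K, M, P, S, N, G, W, X, E.

2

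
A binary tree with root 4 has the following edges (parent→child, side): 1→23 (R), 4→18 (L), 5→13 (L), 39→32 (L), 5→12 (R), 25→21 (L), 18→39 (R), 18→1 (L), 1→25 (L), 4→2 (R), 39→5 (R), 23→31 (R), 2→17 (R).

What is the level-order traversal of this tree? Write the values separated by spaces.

Level-order visits nodes level by level from the root, left to right within each level.
Level 0: 4
Level 1: 18, 2
Level 2: 1, 39, 17
Level 3: 25, 23, 32, 5
Level 4: 21, 31, 13, 12

4 18 2 1 39 17 25 23 32 5 21 31 13 12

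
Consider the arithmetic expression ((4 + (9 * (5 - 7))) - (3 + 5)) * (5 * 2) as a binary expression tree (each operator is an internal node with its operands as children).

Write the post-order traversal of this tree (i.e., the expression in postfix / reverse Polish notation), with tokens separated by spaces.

Post-order on an expression tree gives postfix notation: for each operator, emit left operand, right operand, then the operator.

4 9 5 7 - * + 3 5 + - 5 2 * *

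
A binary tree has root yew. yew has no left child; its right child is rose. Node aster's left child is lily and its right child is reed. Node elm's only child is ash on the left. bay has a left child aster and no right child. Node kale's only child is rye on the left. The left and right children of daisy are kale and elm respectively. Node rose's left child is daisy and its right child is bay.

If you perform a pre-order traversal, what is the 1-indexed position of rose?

Pre-order visits the node, then its left subtree, then its right subtree.
Visit yew.
At yew: no left child.
At yew: go right to rose.
  Visit rose.
  At rose: go left to daisy.
    Visit daisy.
    At daisy: go left to kale.
      Visit kale.
      At kale: go left to rye.
        rye is a leaf — visit rye.
      At kale: no right child.
    At daisy: go right to elm.
      Visit elm.
      At elm: go left to ash.
        ash is a leaf — visit ash.
      At elm: no right child.
  At rose: go right to bay.
    Visit bay.
    At bay: go left to aster.
      Visit aster.
      At aster: go left to lily.
        lily is a leaf — visit lily.
      At aster: go right to reed.
        reed is a leaf — visit reed.
    At bay: no right child.
Full pre-order sequence: yew, rose, daisy, kale, rye, elm, ash, bay, aster, lily, reed.

2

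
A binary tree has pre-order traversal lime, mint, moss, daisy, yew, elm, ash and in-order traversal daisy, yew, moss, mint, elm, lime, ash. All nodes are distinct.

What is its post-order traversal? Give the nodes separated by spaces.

The first element of pre-order is the root; it splits in-order into left and right subtrees.
Root lime: left subtree has 5 nodes {daisy, yew, moss, mint, elm}, right has 1 {ash}.
  Root mint: left subtree has 3 nodes {daisy, yew, moss}, right has 1 {elm}.
    Root moss: left subtree has 2 nodes {daisy, yew}, right has 0 { }.
      Root daisy: left subtree has 0 nodes { }, right has 1 {yew}.

yew daisy moss elm mint ash lime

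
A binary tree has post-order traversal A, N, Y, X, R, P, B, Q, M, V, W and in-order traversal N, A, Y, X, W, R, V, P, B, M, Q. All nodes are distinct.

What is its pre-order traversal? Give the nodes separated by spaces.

The last element of post-order is the root; it splits in-order into left and right subtrees.
Root W: left subtree has 4 nodes {N, A, Y, X}, right has 6 {R, V, P, B, M, Q}.
  Root X: left subtree has 3 nodes {N, A, Y}, right has 0 { }.
    Root Y: left subtree has 2 nodes {N, A}, right has 0 { }.
      Root N: left subtree has 0 nodes { }, right has 1 {A}.
  Root V: left subtree has 1 node {R}, right has 4 {P, B, M, Q}.
    Root M: left subtree has 2 nodes {P, B}, right has 1 {Q}.
      Root B: left subtree has 1 node {P}, right has 0 { }.

W X Y N A V R M B P Q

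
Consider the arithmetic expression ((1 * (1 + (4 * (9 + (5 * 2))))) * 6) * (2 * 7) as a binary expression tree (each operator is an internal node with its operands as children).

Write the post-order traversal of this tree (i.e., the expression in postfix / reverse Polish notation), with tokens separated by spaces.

1 1 4 9 5 2 * + * + * 6 * 2 7 * *

Post-order on an expression tree gives postfix notation: for each operator, emit left operand, right operand, then the operator.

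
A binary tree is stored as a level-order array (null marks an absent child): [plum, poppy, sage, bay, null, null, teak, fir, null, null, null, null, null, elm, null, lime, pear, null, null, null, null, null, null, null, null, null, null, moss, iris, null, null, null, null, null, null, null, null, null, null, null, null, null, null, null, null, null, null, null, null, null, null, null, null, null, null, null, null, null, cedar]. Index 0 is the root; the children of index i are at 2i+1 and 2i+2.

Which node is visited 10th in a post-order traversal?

teak

Post-order visits the left subtree, then the right subtree, then the node.
At plum: go left to poppy.
  At poppy: go left to bay.
    At bay: go left to fir.
      At fir: go left to lime.
        lime is a leaf — visit lime.
      At fir: go right to pear.
        pear is a leaf — visit pear.
      Visit fir.
    At bay: no right child.
    Visit bay.
  At poppy: no right child.
  Visit poppy.
At plum: go right to sage.
  At sage: no left child.
  At sage: go right to teak.
    At teak: go left to elm.
      At elm: go left to moss.
        moss is a leaf — visit moss.
      At elm: go right to iris.
        At iris: no left child.
        At iris: go right to cedar.
          cedar is a leaf — visit cedar.
        Visit iris.
      Visit elm.
    At teak: no right child.
    Visit teak.
  Visit sage.
Visit plum.
Full post-order sequence: lime, pear, fir, bay, poppy, moss, cedar, iris, elm, teak, sage, plum.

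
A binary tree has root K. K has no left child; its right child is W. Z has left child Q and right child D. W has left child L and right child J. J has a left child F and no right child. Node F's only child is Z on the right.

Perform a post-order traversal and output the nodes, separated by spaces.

L Q D Z F J W K

Post-order visits the left subtree, then the right subtree, then the node.
At K: no left child.
At K: go right to W.
  At W: go left to L.
    L is a leaf — visit L.
  At W: go right to J.
    At J: go left to F.
      At F: no left child.
      At F: go right to Z.
        At Z: go left to Q.
          Q is a leaf — visit Q.
        At Z: go right to D.
          D is a leaf — visit D.
        Visit Z.
      Visit F.
    At J: no right child.
    Visit J.
  Visit W.
Visit K.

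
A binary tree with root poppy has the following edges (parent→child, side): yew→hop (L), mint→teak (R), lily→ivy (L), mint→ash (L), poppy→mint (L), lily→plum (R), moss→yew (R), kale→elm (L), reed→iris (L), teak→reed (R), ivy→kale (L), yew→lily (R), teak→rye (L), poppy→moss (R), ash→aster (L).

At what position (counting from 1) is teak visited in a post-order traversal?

6

Post-order visits the left subtree, then the right subtree, then the node.
At poppy: go left to mint.
  At mint: go left to ash.
    At ash: go left to aster.
      aster is a leaf — visit aster.
    At ash: no right child.
    Visit ash.
  At mint: go right to teak.
    At teak: go left to rye.
      rye is a leaf — visit rye.
    At teak: go right to reed.
      At reed: go left to iris.
        iris is a leaf — visit iris.
      At reed: no right child.
      Visit reed.
    Visit teak.
  Visit mint.
At poppy: go right to moss.
  At moss: no left child.
  At moss: go right to yew.
    At yew: go left to hop.
      hop is a leaf — visit hop.
    At yew: go right to lily.
      At lily: go left to ivy.
        At ivy: go left to kale.
          At kale: go left to elm.
            elm is a leaf — visit elm.
          At kale: no right child.
          Visit kale.
        At ivy: no right child.
        Visit ivy.
      At lily: go right to plum.
        plum is a leaf — visit plum.
      Visit lily.
    Visit yew.
  Visit moss.
Visit poppy.
Full post-order sequence: aster, ash, rye, iris, reed, teak, mint, hop, elm, kale, ivy, plum, lily, yew, moss, poppy.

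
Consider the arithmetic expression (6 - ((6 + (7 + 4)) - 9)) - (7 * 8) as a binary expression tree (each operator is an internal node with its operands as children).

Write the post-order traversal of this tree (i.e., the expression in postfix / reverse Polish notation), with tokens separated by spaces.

Post-order on an expression tree gives postfix notation: for each operator, emit left operand, right operand, then the operator.

6 6 7 4 + + 9 - - 7 8 * -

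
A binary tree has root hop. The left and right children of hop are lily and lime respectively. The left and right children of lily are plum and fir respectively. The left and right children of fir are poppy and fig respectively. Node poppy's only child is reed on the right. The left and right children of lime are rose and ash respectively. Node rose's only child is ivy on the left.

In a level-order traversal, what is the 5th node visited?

fir

Level-order visits nodes level by level from the root, left to right within each level.
Level 0: hop
Level 1: lily, lime
Level 2: plum, fir, rose, ash
Level 3: poppy, fig, ivy
Level 4: reed
Full level-order sequence: hop, lily, lime, plum, fir, rose, ash, poppy, fig, ivy, reed.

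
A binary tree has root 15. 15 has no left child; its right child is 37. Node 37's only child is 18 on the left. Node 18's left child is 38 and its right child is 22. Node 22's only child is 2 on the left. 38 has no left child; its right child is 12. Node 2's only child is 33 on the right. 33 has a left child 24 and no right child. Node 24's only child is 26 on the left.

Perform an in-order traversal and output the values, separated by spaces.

15 38 12 18 2 26 24 33 22 37

In-order visits the left subtree, then the node, then the right subtree.
At 15: no left child.
Visit 15.
At 15: go right to 37.
  At 37: go left to 18.
    At 18: go left to 38.
      At 38: no left child.
      Visit 38.
      At 38: go right to 12.
        12 is a leaf — visit 12.
    Visit 18.
    At 18: go right to 22.
      At 22: go left to 2.
        At 2: no left child.
        Visit 2.
        At 2: go right to 33.
          At 33: go left to 24.
            At 24: go left to 26.
              26 is a leaf — visit 26.
            Visit 24.
            At 24: no right child.
          Visit 33.
          At 33: no right child.
      Visit 22.
      At 22: no right child.
  Visit 37.
  At 37: no right child.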